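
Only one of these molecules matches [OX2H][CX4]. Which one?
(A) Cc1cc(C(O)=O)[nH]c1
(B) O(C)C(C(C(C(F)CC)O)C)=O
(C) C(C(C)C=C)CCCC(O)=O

B

[OX2H][CX4] describes a hydroxyl oxygen bound to an sp3 (X4) carbon (an aliphatic alcohol).
(A) has a carboxylic acid group (-C(=O)OH) but the -OH is on a CX3 carbonyl carbon, not a CX4 carbon.
(B) contains a hydroxyl group (-OH), which satisfies every atom and bond constraint.
(C) has a carboxylic acid group (-C(=O)OH) but the -OH is on a CX3 carbonyl carbon, not a CX4 carbon.
So the answer is (B).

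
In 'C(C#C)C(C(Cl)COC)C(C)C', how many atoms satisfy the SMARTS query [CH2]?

The query [CH2] means: aliphatic carbon with exactly two hydrogens.
Check the 12 heavy atoms by environment: 2× C (H2) → match; 4× C (H1) → no; 1× C (H0) → no; 3× C (H3) → no; 1× O (H0) → no; 1× Cl (H0) → no.
That gives 2 matching atoms.

2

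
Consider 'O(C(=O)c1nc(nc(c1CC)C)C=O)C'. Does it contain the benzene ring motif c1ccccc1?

No

The pattern c1ccccc1 describes six aromatic carbons in a ring — a benzene ring.
The closest candidate here is a methyl group (-CH3), but no six-membered all-carbon aromatic ring is present. No other fragment satisfies the full query, so there is no match.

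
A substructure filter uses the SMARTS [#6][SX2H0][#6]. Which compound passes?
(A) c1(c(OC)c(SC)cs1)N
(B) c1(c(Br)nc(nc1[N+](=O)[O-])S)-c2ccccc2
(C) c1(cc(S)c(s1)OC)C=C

A

[#6][SX2H0][#6] describes an aliphatic sulfur bridging two carbons with no H on the sulfur (a thioether).
(A) contains a methylthio ether (-SCH3), which satisfies every atom and bond constraint.
(B) has a thiol (-SH) but the sulfur has H1, not H0 bridging two carbons.
(C) has a methoxy ether (-OCH3) but the bridging atom is O, not S.
So the answer is (A).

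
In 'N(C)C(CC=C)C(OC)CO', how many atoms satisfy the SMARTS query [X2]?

2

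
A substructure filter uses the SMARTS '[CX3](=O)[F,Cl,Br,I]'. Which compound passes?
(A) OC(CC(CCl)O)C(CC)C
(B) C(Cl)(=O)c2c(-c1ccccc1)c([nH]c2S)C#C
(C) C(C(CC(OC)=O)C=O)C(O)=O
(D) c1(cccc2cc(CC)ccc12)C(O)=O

B

[CX3](=O)[F,Cl,Br,I] describes a carbonyl carbon bonded to a halogen (an acyl halide).
(A) has a chloro substituent but the Cl is not on a carbonyl carbon.
(B) contains an acyl chloride (-C(=O)Cl), which satisfies every atom and bond constraint.
(C) has a carboxylic acid group (-C(=O)OH) but the carbonyl is bonded to -OH, not to a halogen.
(D) has a carboxylic acid group (-C(=O)OH) but the carbonyl is bonded to -OH, not to a halogen.
So the answer is (B).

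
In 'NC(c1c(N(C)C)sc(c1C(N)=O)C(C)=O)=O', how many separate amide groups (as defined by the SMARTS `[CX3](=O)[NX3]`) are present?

2

[CX3](=O)[NX3] is the SMARTS for an amide: a carbonyl carbon bonded to a trivalent nitrogen.
The molecule carries 2 separate instances of a primary amide (-C(=O)NH2) meeting every constraint; each maps to a distinct set of atoms, giving 2 matches.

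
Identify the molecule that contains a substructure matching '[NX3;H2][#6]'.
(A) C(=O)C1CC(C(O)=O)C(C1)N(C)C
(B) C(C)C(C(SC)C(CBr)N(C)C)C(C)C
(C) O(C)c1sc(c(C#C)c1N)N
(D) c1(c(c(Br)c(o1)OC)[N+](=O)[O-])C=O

C

[NX3;H2][#6] describes a trivalent nitrogen with two H attached to carbon (a primary amine).
(A) has a dimethylamino group (-N(CH3)2) but the nitrogen has H0, not H2.
(B) has a dimethylamino group (-N(CH3)2) but the nitrogen has H0, not H2.
(C) contains a primary amino group (-NH2), which satisfies every atom and bond constraint.
(D) has a nitro group (-[N+](=O)[O-]) but the nitrogen is [N+] with no H, not NX3H2.
So the answer is (C).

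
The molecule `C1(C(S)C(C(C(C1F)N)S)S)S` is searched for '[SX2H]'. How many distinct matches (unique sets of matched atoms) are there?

[SX2H] is the SMARTS for a thiol: an aliphatic sulfur with two connections, one being H.
The molecule carries 4 separate instances of a thiol (-SH) meeting every constraint; each maps to a distinct set of atoms, giving 4 matches.

4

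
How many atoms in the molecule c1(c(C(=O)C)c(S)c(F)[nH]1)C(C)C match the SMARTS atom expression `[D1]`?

The query [D1] means: atom with exactly one heavy-atom neighbour (degree 1).
Check the 13 heavy atoms by environment: 1× n (aromatic, D2) → no; 4× c (aromatic, D3) → no; 2× C (D3) → no; 1× O (D1) → match; 3× C (D1) → match; 1× F (D1) → match; 1× S (D1) → match.
Summing the matching environments: 1 + 3 + 1 + 1 = 6 matching atoms.

6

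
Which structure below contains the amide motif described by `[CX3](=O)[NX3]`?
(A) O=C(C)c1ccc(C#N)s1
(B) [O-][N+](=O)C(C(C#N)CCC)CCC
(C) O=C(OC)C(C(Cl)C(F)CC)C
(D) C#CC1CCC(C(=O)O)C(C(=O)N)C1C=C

[CX3](=O)[NX3] describes a carbonyl carbon bonded to a trivalent nitrogen (an amide).
(A) has a nitrile (-C#N) but the nitrile N is NX1 (triple-bonded), not NX3.
(B) has a nitrile (-C#N) but the nitrile N is NX1 (triple-bonded), not NX3.
(C) has a methyl-ester group (-C(=O)OCH3) but the carbonyl is bonded to O, not to an NX3 nitrogen.
(D) contains a primary amide (-C(=O)NH2), which satisfies every atom and bond constraint.
So the answer is (D).

D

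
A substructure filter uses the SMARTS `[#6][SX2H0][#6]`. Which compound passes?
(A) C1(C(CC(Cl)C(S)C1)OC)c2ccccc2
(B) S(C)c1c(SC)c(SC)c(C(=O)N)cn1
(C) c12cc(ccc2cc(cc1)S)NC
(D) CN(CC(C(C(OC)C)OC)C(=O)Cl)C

[#6][SX2H0][#6] describes an aliphatic sulfur bridging two carbons with no H on the sulfur (a thioether).
(A) has a thiol (-SH) but the sulfur has H1, not H0 bridging two carbons.
(B) contains a methylthio ether (-SCH3), which satisfies every atom and bond constraint.
(C) has a thiol (-SH) but the sulfur has H1, not H0 bridging two carbons.
(D) has a methoxy ether (-OCH3) but the bridging atom is O, not S.
So the answer is (B).

B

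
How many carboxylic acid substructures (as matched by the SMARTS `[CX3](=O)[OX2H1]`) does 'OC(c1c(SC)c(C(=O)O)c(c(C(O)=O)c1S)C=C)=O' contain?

3

[CX3](=O)[OX2H1] is the SMARTS for a carboxylic acid: an sp2 carbon double-bonded to O and single-bonded to an -OH oxygen.
The molecule carries 3 separate instances of a carboxylic acid group (-C(=O)OH) meeting every constraint; each maps to a distinct set of atoms, giving 3 matches.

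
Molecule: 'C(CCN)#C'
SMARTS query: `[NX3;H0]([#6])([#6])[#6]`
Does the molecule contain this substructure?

No

The pattern [NX3;H0]([#6])([#6])[#6] describes a trivalent nitrogen with no H, bonded to three carbons — a tertiary amine.
The closest candidate here is a primary amino group (-NH2), but the nitrogen has H2, not H0 with three carbons. No other fragment satisfies the full query, so there is no match.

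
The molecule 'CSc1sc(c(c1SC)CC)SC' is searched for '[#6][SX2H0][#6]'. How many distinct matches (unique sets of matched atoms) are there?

3

[#6][SX2H0][#6] is the SMARTS for a thioether: an aliphatic sulfur bridging two carbons with no H on the sulfur.
The molecule carries 3 separate instances of a methylthio ether (-SCH3) meeting every constraint; each maps to a distinct set of atoms, giving 3 matches.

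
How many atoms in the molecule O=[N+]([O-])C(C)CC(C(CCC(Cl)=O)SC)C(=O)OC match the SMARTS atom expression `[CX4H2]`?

3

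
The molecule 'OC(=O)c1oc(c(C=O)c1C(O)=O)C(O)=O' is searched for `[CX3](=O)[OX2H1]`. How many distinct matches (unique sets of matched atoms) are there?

[CX3](=O)[OX2H1] is the SMARTS for a carboxylic acid: an sp2 carbon double-bonded to O and single-bonded to an -OH oxygen.
The molecule carries 3 separate instances of a carboxylic acid group (-C(=O)OH) meeting every constraint; each maps to a distinct set of atoms, giving 3 matches.

3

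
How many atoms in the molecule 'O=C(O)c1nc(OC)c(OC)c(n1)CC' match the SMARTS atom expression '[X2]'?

5

The query [X2] means: any atom with exactly two total connections (bonds + H).
Check the 15 heavy atoms by environment: 2× n (aromatic, X2) → match; 4× c (aromatic, X3) → no; 3× O (X2) → match; 4× C (X4) → no; 1× C (X3) → no; 1× O (X1) → no.
Summing the matching environments: 2 + 3 = 5 matching atoms.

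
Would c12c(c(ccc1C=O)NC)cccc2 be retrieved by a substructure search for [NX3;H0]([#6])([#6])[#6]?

No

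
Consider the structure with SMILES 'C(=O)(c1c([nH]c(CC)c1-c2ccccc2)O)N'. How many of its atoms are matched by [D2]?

7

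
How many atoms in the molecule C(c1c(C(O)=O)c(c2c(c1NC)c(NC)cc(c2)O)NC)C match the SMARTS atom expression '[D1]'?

The query [D1] means: atom with exactly one heavy-atom neighbour (degree 1).
Check the 22 heavy atoms by environment: 8× c (aromatic, D3) → no; 2× c (aromatic, D2) → no; 1× C (D3) → no; 3× O (D1) → match; 3× N (D2) → no; 4× C (D1) → match; 1× C (D2) → no.
Summing the matching environments: 3 + 4 = 7 matching atoms.

7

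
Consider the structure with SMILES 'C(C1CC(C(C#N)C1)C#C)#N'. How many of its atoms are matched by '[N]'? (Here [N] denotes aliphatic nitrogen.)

The query [N] means: uppercase N matches aliphatic (non-aromatic) nitrogen only.
Check the 11 heavy atoms by environment: 9× C → no; 2× N → match.
That gives 2 matching atoms.

2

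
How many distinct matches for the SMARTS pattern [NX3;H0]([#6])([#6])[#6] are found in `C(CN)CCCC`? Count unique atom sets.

0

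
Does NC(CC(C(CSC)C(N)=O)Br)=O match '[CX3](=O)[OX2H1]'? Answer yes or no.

The pattern [CX3](=O)[OX2H1] describes an sp2 carbon double-bonded to O and single-bonded to an -OH oxygen — a carboxylic acid.
The closest candidate here is a primary amide (-C(=O)NH2), but the carbonyl is bonded to N, not to an -OH oxygen. No other fragment satisfies the full query, so there is no match.

No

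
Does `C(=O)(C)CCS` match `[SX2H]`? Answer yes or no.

Yes

The pattern [SX2H] describes an aliphatic sulfur with two connections, one being H — a thiol.
The molecule carries a thiol (-SH), whose atoms satisfy every constraint of the query, so the pattern matches.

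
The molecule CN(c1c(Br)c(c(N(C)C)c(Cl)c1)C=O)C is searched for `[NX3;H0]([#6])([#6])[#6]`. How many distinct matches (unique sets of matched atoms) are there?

2

[NX3;H0]([#6])([#6])[#6] is the SMARTS for a tertiary amine: a trivalent nitrogen with no H, bonded to three carbons.
The molecule carries 2 separate instances of a dimethylamino group (-N(CH3)2) meeting every constraint; each maps to a distinct set of atoms, giving 2 matches.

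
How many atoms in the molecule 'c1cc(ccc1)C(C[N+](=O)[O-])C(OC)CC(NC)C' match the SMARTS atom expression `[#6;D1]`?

The query [#6;D1] means: carbon bonded to exactly one heavy atom.
Check the 19 heavy atoms by environment: 3× C (D1) → match; 3× C (D3) → no; 2× C (D2) → no; 1× c (aromatic, D3) → no; 5× c (aromatic, D2) → no; 1× N (charge +1, D3) → no; 1× O (charge -1, D1) → no; 1× O (D1) → no; 1× O (D2) → no; 1× N (D2) → no.
That gives 3 matching atoms.

3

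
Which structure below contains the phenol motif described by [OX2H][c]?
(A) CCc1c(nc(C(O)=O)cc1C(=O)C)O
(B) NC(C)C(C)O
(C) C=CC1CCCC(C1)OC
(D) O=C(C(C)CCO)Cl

[OX2H][c] describes a hydroxyl oxygen attached to an aromatic carbon (a phenol).
(A) contains a hydroxyl group (-OH), which satisfies every atom and bond constraint.
(B) has a hydroxyl group (-OH) but the -OH is on an aliphatic carbon, not an aromatic c.
(C) has a methoxy ether (-OCH3) but the oxygen has H0, not H1.
(D) has a hydroxyl group (-OH) but the -OH is on an aliphatic carbon, not an aromatic c.
So the answer is (A).

A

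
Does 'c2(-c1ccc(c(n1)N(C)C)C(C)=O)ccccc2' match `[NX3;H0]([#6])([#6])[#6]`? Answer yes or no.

Yes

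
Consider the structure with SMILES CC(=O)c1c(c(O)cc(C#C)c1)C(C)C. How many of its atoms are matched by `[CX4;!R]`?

4

The query [CX4;!R] means: aliphatic carbon with four total connections, not in a ring.
Check the 15 heavy atoms by environment: 6× c (aromatic, X3, in 6-ring) → no; 1× O (X2, acyclic) → no; 1× C (X3, acyclic) → no; 1× O (X1, acyclic) → no; 4× C (X4, acyclic) → match; 2× C (X2, acyclic) → no.
That gives 4 matching atoms.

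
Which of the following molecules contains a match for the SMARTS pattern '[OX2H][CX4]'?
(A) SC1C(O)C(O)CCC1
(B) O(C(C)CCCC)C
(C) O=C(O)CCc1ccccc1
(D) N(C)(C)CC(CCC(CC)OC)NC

[OX2H][CX4] describes a hydroxyl oxygen bound to an sp3 (X4) carbon (an aliphatic alcohol).
(A) contains a hydroxyl group (-OH), which satisfies every atom and bond constraint.
(B) has a methoxy ether (-OCH3) but the oxygen has H0 (ether), not H1.
(C) has a carboxylic acid group (-C(=O)OH) but the -OH is on a CX3 carbonyl carbon, not a CX4 carbon.
(D) has a methoxy ether (-OCH3) but the oxygen has H0 (ether), not H1.
So the answer is (A).

A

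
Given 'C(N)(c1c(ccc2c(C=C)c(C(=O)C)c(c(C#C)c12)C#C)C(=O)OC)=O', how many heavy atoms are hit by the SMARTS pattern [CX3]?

The query [CX3] means: C with X3: aliphatic carbon with exactly 3 total connections.
Check the 26 heavy atoms by environment: 10× c (aromatic, X3) → no; 4× C (X2) → no; 5× C (X3) → match; 3× O (X1) → no; 1× N (X3) → no; 1× O (X2) → no; 2× C (X4) → no.
That gives 5 matching atoms.

5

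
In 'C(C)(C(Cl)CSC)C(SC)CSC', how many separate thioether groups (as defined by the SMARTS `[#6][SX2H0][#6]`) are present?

[#6][SX2H0][#6] is the SMARTS for a thioether: an aliphatic sulfur bridging two carbons with no H on the sulfur.
The molecule carries 3 separate instances of a methylthio ether (-SCH3) meeting every constraint; each maps to a distinct set of atoms, giving 3 matches.

3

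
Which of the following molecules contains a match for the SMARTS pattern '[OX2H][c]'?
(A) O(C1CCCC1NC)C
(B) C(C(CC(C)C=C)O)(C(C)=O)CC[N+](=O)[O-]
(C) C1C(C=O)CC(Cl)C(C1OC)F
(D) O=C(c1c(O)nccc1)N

[OX2H][c] describes a hydroxyl oxygen attached to an aromatic carbon (a phenol).
(A) has a methoxy ether (-OCH3) but the oxygen has H0, not H1.
(B) has a hydroxyl group (-OH) but the -OH is on an aliphatic carbon, not an aromatic c.
(C) has a methoxy ether (-OCH3) but the oxygen has H0, not H1.
(D) contains a hydroxyl group (-OH), which satisfies every atom and bond constraint.
So the answer is (D).

D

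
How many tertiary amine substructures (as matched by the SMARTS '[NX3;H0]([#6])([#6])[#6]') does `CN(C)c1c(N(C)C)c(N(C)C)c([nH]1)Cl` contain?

3

[NX3;H0]([#6])([#6])[#6] is the SMARTS for a tertiary amine: a trivalent nitrogen with no H, bonded to three carbons.
The molecule carries 3 separate instances of a dimethylamino group (-N(CH3)2) meeting every constraint; each maps to a distinct set of atoms, giving 3 matches.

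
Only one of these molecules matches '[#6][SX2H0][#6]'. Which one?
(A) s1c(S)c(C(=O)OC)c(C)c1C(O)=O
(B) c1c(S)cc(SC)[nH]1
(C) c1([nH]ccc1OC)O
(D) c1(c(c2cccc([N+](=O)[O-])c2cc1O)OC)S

[#6][SX2H0][#6] describes an aliphatic sulfur bridging two carbons with no H on the sulfur (a thioether).
(A) has a thiol (-SH) but the sulfur has H1, not H0 bridging two carbons.
(B) contains a methylthio ether (-SCH3), which satisfies every atom and bond constraint.
(C) has a methoxy ether (-OCH3) but the bridging atom is O, not S.
(D) has a thiol (-SH) but the sulfur has H1, not H0 bridging two carbons.
So the answer is (B).

B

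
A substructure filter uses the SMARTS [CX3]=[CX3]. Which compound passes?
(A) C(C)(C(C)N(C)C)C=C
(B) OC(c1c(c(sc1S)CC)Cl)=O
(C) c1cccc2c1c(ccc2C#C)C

[CX3]=[CX3] describes a non-aromatic C=C double bond between two sp2 carbons (an alkene).
(A) contains a vinyl group (-CH=CH2), which satisfies every atom and bond constraint.
(B) has an ethyl group (-CH2CH3) but its C-C bond is a single bond between CX4 carbons, not CX3=CX3.
(C) has an ethynyl group (-C#CH) but the C-C bond is a triple bond, not a double bond.
So the answer is (A).

A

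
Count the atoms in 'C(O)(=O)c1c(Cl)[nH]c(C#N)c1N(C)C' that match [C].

4

Check the 14 heavy atoms by environment: 1× n (aromatic) → no; 4× c (aromatic) → no; 1× Cl → no; 4× C → match; 2× N → no; 2× O → no.
That gives 4 matching atoms.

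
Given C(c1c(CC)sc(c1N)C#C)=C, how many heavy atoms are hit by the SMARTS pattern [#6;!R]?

6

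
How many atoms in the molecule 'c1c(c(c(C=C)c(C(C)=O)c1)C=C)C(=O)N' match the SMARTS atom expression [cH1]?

2

Check the 16 heavy atoms by environment: 4× c (aromatic, H0) → no; 2× c (aromatic, H1) → match; 2× C (H0) → no; 2× O (H0) → no; 1× N (H2) → no; 2× C (H1) → no; 2× C (H2) → no; 1× C (H3) → no.
That gives 2 matching atoms.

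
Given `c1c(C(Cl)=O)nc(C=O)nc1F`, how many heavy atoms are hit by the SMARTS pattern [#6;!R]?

2

Check the 12 heavy atoms by environment: 2× n (aromatic, in 6-ring) → no; 4× c (aromatic, in 6-ring) → no; 2× C (acyclic) → match; 2× O (acyclic) → no; 1× Cl (acyclic) → no; 1× F (acyclic) → no.
That gives 2 matching atoms.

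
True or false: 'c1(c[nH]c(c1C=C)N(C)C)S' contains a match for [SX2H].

The pattern [SX2H] describes an aliphatic sulfur with two connections, one being H — a thiol.
The molecule carries a thiol (-SH), whose atoms satisfy every constraint of the query, so the pattern matches.

True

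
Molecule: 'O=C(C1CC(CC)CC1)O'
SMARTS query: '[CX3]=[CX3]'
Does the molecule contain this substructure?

The pattern [CX3]=[CX3] describes a non-aromatic C=C double bond between two sp2 carbons — an alkene.
The closest candidate here is an ethyl group (-CH2CH3), but its C-C bond is a single bond between CX4 carbons, not CX3=CX3. No other fragment satisfies the full query, so there is no match.

No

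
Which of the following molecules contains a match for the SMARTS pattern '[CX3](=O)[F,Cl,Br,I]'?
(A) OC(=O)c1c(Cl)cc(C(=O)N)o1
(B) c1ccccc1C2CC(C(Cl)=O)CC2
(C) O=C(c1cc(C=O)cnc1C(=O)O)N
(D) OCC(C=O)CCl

B

[CX3](=O)[F,Cl,Br,I] describes a carbonyl carbon bonded to a halogen (an acyl halide).
(A) has a chloro substituent but the Cl is not on a carbonyl carbon.
(B) contains an acyl chloride (-C(=O)Cl), which satisfies every atom and bond constraint.
(C) has a carboxylic acid group (-C(=O)OH) but the carbonyl is bonded to -OH, not to a halogen.
(D) has a chloro substituent but the Cl is not on a carbonyl carbon.
So the answer is (B).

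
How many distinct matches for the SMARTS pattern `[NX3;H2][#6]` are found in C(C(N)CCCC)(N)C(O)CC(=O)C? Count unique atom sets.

[NX3;H2][#6] is the SMARTS for a primary amine: a trivalent nitrogen with two H attached to carbon.
The molecule carries 2 separate instances of a primary amino group (-NH2) meeting every constraint; each maps to a distinct set of atoms, giving 2 matches.

2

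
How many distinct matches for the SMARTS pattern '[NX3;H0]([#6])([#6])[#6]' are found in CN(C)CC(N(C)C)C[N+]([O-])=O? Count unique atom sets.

[NX3;H0]([#6])([#6])[#6] is the SMARTS for a tertiary amine: a trivalent nitrogen with no H, bonded to three carbons.
The molecule carries 2 separate instances of a dimethylamino group (-N(CH3)2) meeting every constraint; each maps to a distinct set of atoms, giving 2 matches.

2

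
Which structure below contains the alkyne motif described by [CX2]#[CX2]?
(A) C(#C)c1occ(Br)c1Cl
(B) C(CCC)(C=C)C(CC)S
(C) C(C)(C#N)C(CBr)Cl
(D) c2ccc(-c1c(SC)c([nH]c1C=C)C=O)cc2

A

[CX2]#[CX2] describes a carbon-carbon triple bond (an alkyne).
(A) contains an ethynyl group (-C#CH), which satisfies every atom and bond constraint.
(B) has a vinyl group (-CH=CH2) but the C=C is a double bond; both carbons are CX3, not CX2.
(C) has a nitrile (-C#N) but the triple bond is C#N, not C#C.
(D) has a vinyl group (-CH=CH2) but the C=C is a double bond; both carbons are CX3, not CX2.
So the answer is (A).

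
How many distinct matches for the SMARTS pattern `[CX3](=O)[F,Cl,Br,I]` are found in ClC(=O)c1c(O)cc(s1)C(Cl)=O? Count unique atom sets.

[CX3](=O)[F,Cl,Br,I] is the SMARTS for an acyl halide: a carbonyl carbon bonded to a halogen.
The molecule carries 2 separate instances of an acyl chloride (-C(=O)Cl) meeting every constraint; each maps to a distinct set of atoms, giving 2 matches.

2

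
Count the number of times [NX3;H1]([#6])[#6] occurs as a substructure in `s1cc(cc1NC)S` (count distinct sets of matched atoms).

1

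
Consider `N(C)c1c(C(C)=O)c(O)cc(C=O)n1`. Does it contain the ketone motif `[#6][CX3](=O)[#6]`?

Yes

The pattern [#6][CX3](=O)[#6] describes a carbonyl carbon (no H) flanked by two carbons — a ketone.
The molecule carries an acetyl/ketone group (-C(=O)CH3), whose atoms satisfy every constraint of the query, so the pattern matches.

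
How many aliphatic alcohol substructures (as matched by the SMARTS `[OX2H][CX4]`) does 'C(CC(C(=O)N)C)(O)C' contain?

[OX2H][CX4] is the SMARTS for an aliphatic alcohol: a hydroxyl oxygen bound to an sp3 (X4) carbon.
Exactly one fragment in the molecule meets all constraints, giving 1 match.

1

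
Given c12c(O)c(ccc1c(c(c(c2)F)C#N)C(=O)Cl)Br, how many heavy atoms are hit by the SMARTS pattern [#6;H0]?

9

The query [#6;H0] means: any carbon with no attached hydrogen.
Check the 18 heavy atoms by environment: 7× c (aromatic, H0) → match; 3× c (aromatic, H1) → no; 1× F (H0) → no; 2× C (H0) → match; 1× O (H0) → no; 1× Cl (H0) → no; 1× N (H0) → no; 1× Br (H0) → no; 1× O (H1) → no.
Summing the matching environments: 7 + 2 = 9 matching atoms.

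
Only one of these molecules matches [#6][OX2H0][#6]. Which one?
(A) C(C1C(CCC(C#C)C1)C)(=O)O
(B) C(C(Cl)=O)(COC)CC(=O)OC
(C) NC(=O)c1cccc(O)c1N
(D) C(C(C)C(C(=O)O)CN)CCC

B

[#6][OX2H0][#6] describes an aliphatic oxygen bridging two carbons with no H on the oxygen (an ether).
(A) has a carboxylic acid group (-C(=O)OH) but the -OH oxygen has H1; the =O is OX1, not OX2.
(B) contains a methoxy ether (-OCH3), which satisfies every atom and bond constraint.
(C) has a hydroxyl group (-OH) but the oxygen has H1, not H0 bridging two carbons.
(D) has a carboxylic acid group (-C(=O)OH) but the -OH oxygen has H1; the =O is OX1, not OX2.
So the answer is (B).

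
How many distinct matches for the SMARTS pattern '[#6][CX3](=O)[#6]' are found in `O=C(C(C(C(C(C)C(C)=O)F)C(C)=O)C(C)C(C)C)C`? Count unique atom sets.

[#6][CX3](=O)[#6] is the SMARTS for a ketone: a carbonyl carbon (no H) flanked by two carbons.
The molecule carries 3 separate instances of an acetyl/ketone group (-C(=O)CH3) meeting every constraint; each maps to a distinct set of atoms, giving 3 matches.

3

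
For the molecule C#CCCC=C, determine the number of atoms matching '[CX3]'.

2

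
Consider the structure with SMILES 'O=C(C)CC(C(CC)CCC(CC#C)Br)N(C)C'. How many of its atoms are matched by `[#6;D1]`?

The query [#6;D1] means: carbon bonded to exactly one heavy atom.
Check the 18 heavy atoms by environment: 6× C (D2) → no; 4× C (D3) → no; 5× C (D1) → match; 1× O (D1) → no; 1× N (D3) → no; 1× Br (D1) → no.
That gives 5 matching atoms.

5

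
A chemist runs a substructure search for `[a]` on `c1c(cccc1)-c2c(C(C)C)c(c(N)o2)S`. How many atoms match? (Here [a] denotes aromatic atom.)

Check the 16 heavy atoms by environment: 1× o (aromatic) → match; 10× c (aromatic) → match; 3× C → no; 1× N → no; 1× S → no.
Summing the matching environments: 1 + 10 = 11 matching atoms.

11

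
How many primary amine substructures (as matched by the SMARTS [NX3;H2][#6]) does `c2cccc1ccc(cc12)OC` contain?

0

[NX3;H2][#6] is the SMARTS for a primary amine: a trivalent nitrogen with two H attached to carbon.
No fragment in the molecule satisfies every constraint, giving 0 matches.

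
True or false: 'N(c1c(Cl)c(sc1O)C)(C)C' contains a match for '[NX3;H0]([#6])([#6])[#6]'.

The pattern [NX3;H0]([#6])([#6])[#6] describes a trivalent nitrogen with no H, bonded to three carbons — a tertiary amine.
The molecule carries a dimethylamino group (-N(CH3)2), whose atoms satisfy every constraint of the query, so the pattern matches.

True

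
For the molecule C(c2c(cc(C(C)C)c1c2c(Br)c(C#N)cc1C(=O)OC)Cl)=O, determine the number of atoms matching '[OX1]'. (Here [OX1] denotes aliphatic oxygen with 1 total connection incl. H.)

2

The query [OX1] means: aliphatic oxygen with one total connection — typically a carbonyl =O or an oxide.
Check the 23 heavy atoms by environment: 10× c (aromatic, X3) → no; 4× C (X4) → no; 1× C (X2) → no; 1× N (X1) → no; 1× Cl (X1) → no; 2× C (X3) → no; 2× O (X1) → match; 1× O (X2) → no; 1× Br (X1) → no.
That gives 2 matching atoms.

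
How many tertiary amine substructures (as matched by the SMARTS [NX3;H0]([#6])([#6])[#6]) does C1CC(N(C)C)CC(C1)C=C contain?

[NX3;H0]([#6])([#6])[#6] is the SMARTS for a tertiary amine: a trivalent nitrogen with no H, bonded to three carbons.
Exactly one fragment in the molecule meets all constraints, giving 1 match.

1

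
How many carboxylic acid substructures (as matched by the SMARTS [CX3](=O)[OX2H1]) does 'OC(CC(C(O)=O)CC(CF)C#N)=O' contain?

2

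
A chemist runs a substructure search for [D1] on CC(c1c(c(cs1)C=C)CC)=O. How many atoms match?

4

Check the 12 heavy atoms by environment: 1× s (aromatic, D2) → no; 1× c (aromatic, D2) → no; 3× c (aromatic, D3) → no; 2× C (D2) → no; 3× C (D1) → match; 1× C (D3) → no; 1× O (D1) → match.
Summing the matching environments: 3 + 1 = 4 matching atoms.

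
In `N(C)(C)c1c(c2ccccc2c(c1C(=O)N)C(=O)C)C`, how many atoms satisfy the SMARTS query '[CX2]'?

Check the 20 heavy atoms by environment: 10× c (aromatic, X3) → no; 2× C (X3) → no; 2× O (X1) → no; 4× C (X4) → no; 2× N (X3) → no.
No environment satisfies the query, so 0 matching atoms.

0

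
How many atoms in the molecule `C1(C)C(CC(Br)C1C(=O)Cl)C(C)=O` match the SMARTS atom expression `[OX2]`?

Check the 13 heavy atoms by environment: 7× C (X4) → no; 2× C (X3) → no; 2× O (X1) → no; 1× Cl (X1) → no; 1× Br (X1) → no.
No environment satisfies the query, so 0 matching atoms.

0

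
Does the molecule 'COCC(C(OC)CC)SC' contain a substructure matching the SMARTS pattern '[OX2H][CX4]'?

The pattern [OX2H][CX4] describes a hydroxyl oxygen bound to an sp3 (X4) carbon — an aliphatic alcohol.
The closest candidate here is a methoxy ether (-OCH3), but the oxygen has H0 (ether), not H1. No other fragment satisfies the full query, so there is no match.

No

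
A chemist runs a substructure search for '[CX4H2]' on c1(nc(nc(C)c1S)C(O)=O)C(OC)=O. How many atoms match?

The query [CX4H2] means: sp3 carbon (X4) with exactly two hydrogens.
Check the 15 heavy atoms by environment: 2× n (aromatic, H0, X2) → no; 4× c (aromatic, H0, X3) → no; 2× C (H3, X4) → no; 2× C (H0, X3) → no; 2× O (H0, X1) → no; 1× O (H0, X2) → no; 1× O (H1, X2) → no; 1× S (H1, X2) → no.
No environment satisfies the query, so 0 matching atoms.

0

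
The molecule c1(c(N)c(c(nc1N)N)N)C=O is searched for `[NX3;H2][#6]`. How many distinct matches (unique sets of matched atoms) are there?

4

[NX3;H2][#6] is the SMARTS for a primary amine: a trivalent nitrogen with two H attached to carbon.
The molecule carries 4 separate instances of a primary amino group (-NH2) meeting every constraint; each maps to a distinct set of atoms, giving 4 matches.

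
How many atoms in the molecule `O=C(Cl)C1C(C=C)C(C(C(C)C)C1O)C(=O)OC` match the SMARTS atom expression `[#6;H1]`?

7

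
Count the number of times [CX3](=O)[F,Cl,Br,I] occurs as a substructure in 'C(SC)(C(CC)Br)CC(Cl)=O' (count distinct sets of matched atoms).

1

[CX3](=O)[F,Cl,Br,I] is the SMARTS for an acyl halide: a carbonyl carbon bonded to a halogen.
Exactly one fragment in the molecule meets all constraints, giving 1 match.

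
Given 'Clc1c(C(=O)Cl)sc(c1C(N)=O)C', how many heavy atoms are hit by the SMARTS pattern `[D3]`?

6

The query [D3] means: atom with exactly three heavy-atom neighbours.
Check the 13 heavy atoms by environment: 1× s (aromatic, D2) → no; 4× c (aromatic, D3) → match; 2× C (D3) → match; 2× O (D1) → no; 2× Cl (D1) → no; 1× N (D1) → no; 1× C (D1) → no.
Summing the matching environments: 4 + 2 = 6 matching atoms.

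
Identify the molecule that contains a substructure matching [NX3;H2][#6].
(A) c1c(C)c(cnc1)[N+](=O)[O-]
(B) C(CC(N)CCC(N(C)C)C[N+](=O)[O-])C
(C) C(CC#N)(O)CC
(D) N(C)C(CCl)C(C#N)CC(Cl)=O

B

[NX3;H2][#6] describes a trivalent nitrogen with two H attached to carbon (a primary amine).
(A) has a nitro group (-[N+](=O)[O-]) but the nitrogen is [N+] with no H, not NX3H2.
(B) contains a primary amino group (-NH2), which satisfies every atom and bond constraint.
(C) has a nitrile (-C#N) but the nitrogen is NX1 (triple-bonded), not NX3 with two H.
(D) has an N-methylamino group (-NHCH3) but the nitrogen bears two carbons and only one H (H1), not H2.
So the answer is (B).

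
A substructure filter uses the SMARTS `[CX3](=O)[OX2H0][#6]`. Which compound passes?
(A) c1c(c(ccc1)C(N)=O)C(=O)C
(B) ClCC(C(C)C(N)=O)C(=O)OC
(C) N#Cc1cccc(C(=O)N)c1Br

[CX3](=O)[OX2H0][#6] describes a carbonyl carbon bonded to an oxygen that is itself bonded to carbon (no H on that O) (an ester).
(A) has a primary amide (-C(=O)NH2) but the carbonyl is bonded to N, not to an O-C linkage.
(B) contains a methyl-ester group (-C(=O)OCH3), which satisfies every atom and bond constraint.
(C) has a primary amide (-C(=O)NH2) but the carbonyl is bonded to N, not to an O-C linkage.
So the answer is (B).

B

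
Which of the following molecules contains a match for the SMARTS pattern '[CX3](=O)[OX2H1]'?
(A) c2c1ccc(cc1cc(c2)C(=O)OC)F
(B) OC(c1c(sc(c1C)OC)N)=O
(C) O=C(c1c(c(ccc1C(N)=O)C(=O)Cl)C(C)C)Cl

B

[CX3](=O)[OX2H1] describes an sp2 carbon double-bonded to O and single-bonded to an -OH oxygen (a carboxylic acid).
(A) has a methyl-ester group (-C(=O)OCH3) but the singly-bonded O has no H (OX2H0, not OX2H1).
(B) contains a carboxylic acid group (-C(=O)OH), which satisfies every atom and bond constraint.
(C) has a primary amide (-C(=O)NH2) but the carbonyl is bonded to N, not to an -OH oxygen.
So the answer is (B).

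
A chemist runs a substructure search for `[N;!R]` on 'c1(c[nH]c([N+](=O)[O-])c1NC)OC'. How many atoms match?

2

The query [N;!R] means: aliphatic nitrogen not in a ring.
Check the 12 heavy atoms by environment: 1× n (aromatic, in 5-ring) → no; 4× c (aromatic, in 5-ring) → no; 2× O (acyclic) → no; 2× C (acyclic) → no; 1× N (acyclic) → match; 1× N (charge +1, acyclic) → match; 1× O (charge -1, acyclic) → no.
Summing the matching environments: 1 + 1 = 2 matching atoms.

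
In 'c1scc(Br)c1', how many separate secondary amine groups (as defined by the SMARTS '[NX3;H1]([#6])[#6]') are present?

0

[NX3;H1]([#6])[#6] is the SMARTS for a secondary amine: a trivalent nitrogen with one H, bonded to two carbons.
No fragment in the molecule satisfies every constraint, giving 0 matches.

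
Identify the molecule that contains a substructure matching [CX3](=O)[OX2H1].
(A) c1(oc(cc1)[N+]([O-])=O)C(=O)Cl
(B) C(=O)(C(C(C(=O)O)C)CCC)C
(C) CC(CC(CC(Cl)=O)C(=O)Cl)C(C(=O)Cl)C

B

[CX3](=O)[OX2H1] describes an sp2 carbon double-bonded to O and single-bonded to an -OH oxygen (a carboxylic acid).
(A) has an acyl chloride (-C(=O)Cl) but the carbonyl is bonded to Cl, not to an -OH oxygen.
(B) contains a carboxylic acid group (-C(=O)OH), which satisfies every atom and bond constraint.
(C) has an acyl chloride (-C(=O)Cl) but the carbonyl is bonded to Cl, not to an -OH oxygen.
So the answer is (B).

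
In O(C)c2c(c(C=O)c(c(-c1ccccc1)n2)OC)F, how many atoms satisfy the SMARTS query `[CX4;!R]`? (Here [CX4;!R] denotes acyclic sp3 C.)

2

The query [CX4;!R] means: aliphatic carbon with four total connections, not in a ring.
Check the 19 heavy atoms by environment: 1× n (aromatic, X2, in 6-ring) → no; 11× c (aromatic, X3, in 6-ring) → no; 1× C (X3, acyclic) → no; 1× O (X1, acyclic) → no; 2× O (X2, acyclic) → no; 2× C (X4, acyclic) → match; 1× F (X1, acyclic) → no.
That gives 2 matching atoms.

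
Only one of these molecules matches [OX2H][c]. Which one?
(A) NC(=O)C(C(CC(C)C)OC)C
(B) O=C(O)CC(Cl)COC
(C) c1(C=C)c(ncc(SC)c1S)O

C

[OX2H][c] describes a hydroxyl oxygen attached to an aromatic carbon (a phenol).
(A) has a methoxy ether (-OCH3) but the oxygen has H0, not H1.
(B) has a methoxy ether (-OCH3) but the oxygen has H0, not H1.
(C) contains a hydroxyl group (-OH), which satisfies every atom and bond constraint.
So the answer is (C).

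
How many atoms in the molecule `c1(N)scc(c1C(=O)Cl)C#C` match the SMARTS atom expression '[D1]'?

4

Check the 11 heavy atoms by environment: 1× s (aromatic, D2) → no; 3× c (aromatic, D3) → no; 1× c (aromatic, D2) → no; 1× C (D3) → no; 1× O (D1) → match; 1× Cl (D1) → match; 1× N (D1) → match; 1× C (D2) → no; 1× C (D1) → match.
Summing the matching environments: 1 + 1 + 1 + 1 = 4 matching atoms.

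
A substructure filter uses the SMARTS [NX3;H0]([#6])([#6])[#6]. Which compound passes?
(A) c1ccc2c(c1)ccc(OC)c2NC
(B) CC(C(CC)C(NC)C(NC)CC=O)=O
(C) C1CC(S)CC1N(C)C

C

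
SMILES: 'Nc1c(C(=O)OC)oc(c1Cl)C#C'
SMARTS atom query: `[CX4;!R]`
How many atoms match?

1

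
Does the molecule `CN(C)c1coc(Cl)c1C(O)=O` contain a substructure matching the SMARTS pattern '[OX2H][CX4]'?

No

The pattern [OX2H][CX4] describes a hydroxyl oxygen bound to an sp3 (X4) carbon — an aliphatic alcohol.
The closest candidate here is a carboxylic acid group (-C(=O)OH), but the -OH is on a CX3 carbonyl carbon, not a CX4 carbon. No other fragment satisfies the full query, so there is no match.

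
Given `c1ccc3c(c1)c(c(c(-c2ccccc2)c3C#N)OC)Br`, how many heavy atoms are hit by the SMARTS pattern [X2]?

The query [X2] means: any atom with exactly two total connections (bonds + H).
Check the 21 heavy atoms by environment: 16× c (aromatic, X3) → no; 1× C (X2) → match; 1× N (X1) → no; 1× Br (X1) → no; 1× O (X2) → match; 1× C (X4) → no.
Summing the matching environments: 1 + 1 = 2 matching atoms.

2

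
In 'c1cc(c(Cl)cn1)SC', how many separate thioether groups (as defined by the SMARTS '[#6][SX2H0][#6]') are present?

[#6][SX2H0][#6] is the SMARTS for a thioether: an aliphatic sulfur bridging two carbons with no H on the sulfur.
Exactly one fragment in the molecule meets all constraints, giving 1 match.

1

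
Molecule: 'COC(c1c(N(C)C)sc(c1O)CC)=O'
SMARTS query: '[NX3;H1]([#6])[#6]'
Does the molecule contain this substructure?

The pattern [NX3;H1]([#6])[#6] describes a trivalent nitrogen with one H, bonded to two carbons — a secondary amine.
The closest candidate here is a dimethylamino group (-N(CH3)2), but the nitrogen has H0, not H1. No other fragment satisfies the full query, so there is no match.

No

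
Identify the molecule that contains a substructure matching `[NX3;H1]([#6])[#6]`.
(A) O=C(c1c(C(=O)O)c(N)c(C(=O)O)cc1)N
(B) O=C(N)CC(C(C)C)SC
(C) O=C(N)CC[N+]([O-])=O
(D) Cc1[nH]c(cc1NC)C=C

D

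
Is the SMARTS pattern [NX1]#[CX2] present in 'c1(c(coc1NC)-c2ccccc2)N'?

No

The pattern [NX1]#[CX2] describes a nitrogen triple-bonded to a two-connected carbon — a nitrile.
The closest candidate here is a primary amino group (-NH2), but the nitrogen is NX3 (three connections), not NX1 triple-bonded. No other fragment satisfies the full query, so there is no match.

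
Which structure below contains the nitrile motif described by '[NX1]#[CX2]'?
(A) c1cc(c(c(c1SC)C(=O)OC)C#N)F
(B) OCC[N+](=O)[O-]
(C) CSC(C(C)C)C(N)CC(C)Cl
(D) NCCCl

A

[NX1]#[CX2] describes a nitrogen triple-bonded to a two-connected carbon (a nitrile).
(A) contains a nitrile (-C#N), which satisfies every atom and bond constraint.
(B) has a nitro group (-[N+](=O)[O-]) but there is no C#N triple bond.
(C) has a primary amino group (-NH2) but the nitrogen is NX3 (three connections), not NX1 triple-bonded.
(D) has a primary amino group (-NH2) but the nitrogen is NX3 (three connections), not NX1 triple-bonded.
So the answer is (A).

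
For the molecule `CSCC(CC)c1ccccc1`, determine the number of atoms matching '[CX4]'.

5

The query [CX4] means: C with X4: aliphatic carbon with exactly 4 total connections (bonds + H).
Check the 12 heavy atoms by environment: 5× C (X4) → match; 6× c (aromatic, X3) → no; 1× S (X2) → no.
That gives 5 matching atoms.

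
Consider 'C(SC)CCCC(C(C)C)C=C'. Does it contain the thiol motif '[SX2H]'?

The pattern [SX2H] describes an aliphatic sulfur with two connections, one being H — a thiol.
The closest candidate here is a methylthio ether (-SCH3), but the sulfur has H0 (bonded to two carbons), not H1. No other fragment satisfies the full query, so there is no match.

No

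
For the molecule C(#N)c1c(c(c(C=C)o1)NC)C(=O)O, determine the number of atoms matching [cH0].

4

The query [cH0] means: aromatic carbon with no attached hydrogen (substituted or ring-fusion).
Check the 14 heavy atoms by environment: 1× o (aromatic, H0) → no; 4× c (aromatic, H0) → match; 2× C (H0) → no; 1× N (H0) → no; 1× O (H0) → no; 1× O (H1) → no; 1× N (H1) → no; 1× C (H3) → no; 1× C (H1) → no; 1× C (H2) → no.
That gives 4 matching atoms.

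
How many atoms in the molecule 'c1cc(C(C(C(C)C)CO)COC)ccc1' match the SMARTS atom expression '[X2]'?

The query [X2] means: any atom with exactly two total connections (bonds + H).
Check the 16 heavy atoms by environment: 8× C (X4) → no; 2× O (X2) → match; 6× c (aromatic, X3) → no.
That gives 2 matching atoms.

2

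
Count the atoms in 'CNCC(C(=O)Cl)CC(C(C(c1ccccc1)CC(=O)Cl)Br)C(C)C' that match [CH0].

2

Check the 25 heavy atoms by environment: 3× C (H2) → no; 5× C (H1) → no; 3× C (H3) → no; 1× c (aromatic, H0) → no; 5× c (aromatic, H1) → no; 2× C (H0) → match; 2× O (H0) → no; 2× Cl (H0) → no; 1× N (H1) → no; 1× Br (H0) → no.
That gives 2 matching atoms.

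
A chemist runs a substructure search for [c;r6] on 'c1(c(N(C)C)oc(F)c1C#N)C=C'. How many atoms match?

The query [c;r6] means: aromatic carbon that belongs to a six-membered ring.
Check the 13 heavy atoms by environment: 1× o (aromatic, in 5-ring) → no; 4× c (aromatic, in 5-ring) → no; 1× F (acyclic) → no; 5× C (acyclic) → no; 2× N (acyclic) → no.
No environment satisfies the query, so 0 matching atoms.

0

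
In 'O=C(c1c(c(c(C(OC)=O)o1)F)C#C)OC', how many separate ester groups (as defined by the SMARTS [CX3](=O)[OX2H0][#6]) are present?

[CX3](=O)[OX2H0][#6] is the SMARTS for an ester: a carbonyl carbon bonded to an oxygen that is itself bonded to carbon (no H on that O).
The molecule carries 2 separate instances of a methyl-ester group (-C(=O)OCH3) meeting every constraint; each maps to a distinct set of atoms, giving 2 matches.

2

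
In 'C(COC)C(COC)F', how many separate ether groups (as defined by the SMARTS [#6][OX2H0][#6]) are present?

2

[#6][OX2H0][#6] is the SMARTS for an ether: an aliphatic oxygen bridging two carbons with no H on the oxygen.
The molecule carries 2 separate instances of a methoxy ether (-OCH3) meeting every constraint; each maps to a distinct set of atoms, giving 2 matches.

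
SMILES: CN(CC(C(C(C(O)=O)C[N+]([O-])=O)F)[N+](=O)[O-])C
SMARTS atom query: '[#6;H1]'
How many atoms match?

3

The query [#6;H1] means: any carbon bearing exactly one hydrogen.
Check the 18 heavy atoms by environment: 2× C (H2) → no; 3× C (H1) → match; 1× N (H0) → no; 2× C (H3) → no; 2× N (charge +1, H0) → no; 2× O (charge -1, H0) → no; 3× O (H0) → no; 1× F (H0) → no; 1× C (H0) → no; 1× O (H1) → no.
That gives 3 matching atoms.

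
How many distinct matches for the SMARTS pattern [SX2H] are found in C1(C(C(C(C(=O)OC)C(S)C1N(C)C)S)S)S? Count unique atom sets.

[SX2H] is the SMARTS for a thiol: an aliphatic sulfur with two connections, one being H.
The molecule carries 4 separate instances of a thiol (-SH) meeting every constraint; each maps to a distinct set of atoms, giving 4 matches.

4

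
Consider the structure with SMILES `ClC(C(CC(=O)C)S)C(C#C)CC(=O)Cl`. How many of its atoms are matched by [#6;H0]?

3

Check the 15 heavy atoms by environment: 2× C (H2) → no; 4× C (H1) → no; 3× C (H0) → match; 2× O (H0) → no; 2× Cl (H0) → no; 1× C (H3) → no; 1× S (H1) → no.
That gives 3 matching atoms.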